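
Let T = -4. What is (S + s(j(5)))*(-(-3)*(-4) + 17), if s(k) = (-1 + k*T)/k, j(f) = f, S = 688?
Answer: 3419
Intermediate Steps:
s(k) = (-1 - 4*k)/k (s(k) = (-1 + k*(-4))/k = (-1 - 4*k)/k)
(S + s(j(5)))*(-(-3)*(-4) + 17) = (688 + (-4 - 1/5))*(-(-3)*(-4) + 17) = (688 + (-4 - 1*⅕))*(-1*12 + 17) = (688 + (-4 - ⅕))*(-12 + 17) = (688 - 21/5)*5 = (3419/5)*5 = 3419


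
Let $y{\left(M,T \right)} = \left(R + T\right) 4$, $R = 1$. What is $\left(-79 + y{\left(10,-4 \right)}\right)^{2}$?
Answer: $8281$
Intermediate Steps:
$y{\left(M,T \right)} = 4 + 4 T$ ($y{\left(M,T \right)} = \left(1 + T\right) 4 = 4 + 4 T$)
$\left(-79 + y{\left(10,-4 \right)}\right)^{2} = \left(-79 + \left(4 + 4 \left(-4\right)\right)\right)^{2} = \left(-79 + \left(4 - 16\right)\right)^{2} = \left(-79 - 12\right)^{2} = \left(-91\right)^{2} = 8281$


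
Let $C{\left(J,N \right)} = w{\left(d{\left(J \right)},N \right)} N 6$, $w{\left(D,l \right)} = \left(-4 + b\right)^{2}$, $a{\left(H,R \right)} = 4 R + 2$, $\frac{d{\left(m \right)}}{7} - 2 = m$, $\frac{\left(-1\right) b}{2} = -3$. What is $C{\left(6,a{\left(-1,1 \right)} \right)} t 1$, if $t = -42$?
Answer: $-6048$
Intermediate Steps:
$b = 6$ ($b = \left(-2\right) \left(-3\right) = 6$)
$d{\left(m \right)} = 14 + 7 m$
$a{\left(H,R \right)} = 2 + 4 R$
$w{\left(D,l \right)} = 4$ ($w{\left(D,l \right)} = \left(-4 + 6\right)^{2} = 2^{2} = 4$)
$C{\left(J,N \right)} = 24 N$ ($C{\left(J,N \right)} = 4 N 6 = 24 N$)
$C{\left(6,a{\left(-1,1 \right)} \right)} t 1 = 24 \left(2 + 4 \cdot 1\right) \left(-42\right) 1 = 24 \left(2 + 4\right) \left(-42\right) 1 = 24 \cdot 6 \left(-42\right) 1 = 144 \left(-42\right) 1 = \left(-6048\right) 1 = -6048$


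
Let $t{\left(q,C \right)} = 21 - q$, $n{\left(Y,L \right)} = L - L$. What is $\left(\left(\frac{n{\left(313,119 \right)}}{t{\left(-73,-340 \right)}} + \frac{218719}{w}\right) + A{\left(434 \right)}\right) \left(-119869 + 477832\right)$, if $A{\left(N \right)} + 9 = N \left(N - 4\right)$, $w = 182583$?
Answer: $\frac{4065530757901172}{60861} \approx 6.68 \cdot 10^{10}$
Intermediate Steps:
$n{\left(Y,L \right)} = 0$
$A{\left(N \right)} = -9 + N \left(-4 + N\right)$ ($A{\left(N \right)} = -9 + N \left(N - 4\right) = -9 + N \left(-4 + N\right)$)
$\left(\left(\frac{n{\left(313,119 \right)}}{t{\left(-73,-340 \right)}} + \frac{218719}{w}\right) + A{\left(434 \right)}\right) \left(-119869 + 477832\right) = \left(\left(\frac{0}{21 - -73} + \frac{218719}{182583}\right) - \left(1745 - 188356\right)\right) \left(-119869 + 477832\right) = \left(\left(\frac{0}{21 + 73} + 218719 \cdot \frac{1}{182583}\right) - -186611\right) 357963 = \left(\left(\frac{0}{94} + \frac{218719}{182583}\right) + 186611\right) 357963 = \left(\left(0 \cdot \frac{1}{94} + \frac{218719}{182583}\right) + 186611\right) 357963 = \left(\left(0 + \frac{218719}{182583}\right) + 186611\right) 357963 = \left(\frac{218719}{182583} + 186611\right) 357963 = \frac{34072214932}{182583} \cdot 357963 = \frac{4065530757901172}{60861}$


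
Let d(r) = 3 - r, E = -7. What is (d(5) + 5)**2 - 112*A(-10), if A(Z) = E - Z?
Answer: -327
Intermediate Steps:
A(Z) = -7 - Z
(d(5) + 5)**2 - 112*A(-10) = ((3 - 1*5) + 5)**2 - 112*(-7 - 1*(-10)) = ((3 - 5) + 5)**2 - 112*(-7 + 10) = (-2 + 5)**2 - 112*3 = 3**2 - 336 = 9 - 336 = -327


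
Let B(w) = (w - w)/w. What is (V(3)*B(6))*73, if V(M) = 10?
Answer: 0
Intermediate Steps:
B(w) = 0 (B(w) = 0/w = 0)
(V(3)*B(6))*73 = (10*0)*73 = 0*73 = 0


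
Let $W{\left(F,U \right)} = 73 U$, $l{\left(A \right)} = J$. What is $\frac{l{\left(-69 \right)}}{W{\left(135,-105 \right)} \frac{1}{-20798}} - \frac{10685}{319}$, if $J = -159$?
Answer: $- \frac{378931961}{815045} \approx -464.92$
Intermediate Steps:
$l{\left(A \right)} = -159$
$\frac{l{\left(-69 \right)}}{W{\left(135,-105 \right)} \frac{1}{-20798}} - \frac{10685}{319} = - \frac{159}{73 \left(-105\right) \frac{1}{-20798}} - \frac{10685}{319} = - \frac{159}{\left(-7665\right) \left(- \frac{1}{20798}\right)} - \frac{10685}{319} = - \frac{159}{\frac{7665}{20798}} - \frac{10685}{319} = \left(-159\right) \frac{20798}{7665} - \frac{10685}{319} = - \frac{1102294}{2555} - \frac{10685}{319} = - \frac{378931961}{815045}$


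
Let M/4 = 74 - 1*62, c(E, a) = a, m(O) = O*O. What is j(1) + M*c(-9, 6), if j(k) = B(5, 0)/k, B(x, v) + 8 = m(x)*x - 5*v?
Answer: 405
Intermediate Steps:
m(O) = O²
B(x, v) = -8 + x³ - 5*v (B(x, v) = -8 + (x²*x - 5*v) = -8 + (x³ - 5*v) = -8 + x³ - 5*v)
M = 48 (M = 4*(74 - 1*62) = 4*(74 - 62) = 4*12 = 48)
j(k) = 117/k (j(k) = (-8 + 5³ - 5*0)/k = (-8 + 125 + 0)/k = 117/k)
j(1) + M*c(-9, 6) = 117/1 + 48*6 = 117*1 + 288 = 117 + 288 = 405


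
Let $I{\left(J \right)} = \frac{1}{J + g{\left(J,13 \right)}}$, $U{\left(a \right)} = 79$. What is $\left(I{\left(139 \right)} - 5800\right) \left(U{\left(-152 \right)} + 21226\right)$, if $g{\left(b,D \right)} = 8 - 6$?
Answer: $- \frac{17423207695}{141} \approx -1.2357 \cdot 10^{8}$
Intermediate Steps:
$g{\left(b,D \right)} = 2$ ($g{\left(b,D \right)} = 8 - 6 = 2$)
$I{\left(J \right)} = \frac{1}{2 + J}$ ($I{\left(J \right)} = \frac{1}{J + 2} = \frac{1}{2 + J}$)
$\left(I{\left(139 \right)} - 5800\right) \left(U{\left(-152 \right)} + 21226\right) = \left(\frac{1}{2 + 139} - 5800\right) \left(79 + 21226\right) = \left(\frac{1}{141} - 5800\right) 21305 = \left(- \frac{817799}{141}\right) 21305 = - \frac{17423207695}{141}$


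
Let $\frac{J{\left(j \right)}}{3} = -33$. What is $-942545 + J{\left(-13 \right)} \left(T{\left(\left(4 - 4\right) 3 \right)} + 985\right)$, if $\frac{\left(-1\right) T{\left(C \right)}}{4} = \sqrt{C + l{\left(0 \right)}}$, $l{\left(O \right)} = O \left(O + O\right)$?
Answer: $-1040060$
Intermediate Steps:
$l{\left(O \right)} = 2 O^{2}$ ($l{\left(O \right)} = O 2 O = 2 O^{2}$)
$J{\left(j \right)} = -99$ ($J{\left(j \right)} = 3 \left(-33\right) = -99$)
$T{\left(C \right)} = - 4 \sqrt{C}$ ($T{\left(C \right)} = - 4 \sqrt{C + 2 \cdot 0^{2}} = - 4 \sqrt{C + 2 \cdot 0} = - 4 \sqrt{C + 0} = - 4 \sqrt{C}$)
$-942545 + J{\left(-13 \right)} \left(T{\left(\left(4 - 4\right) 3 \right)} + 985\right) = -942545 - 99 \left(- 4 \sqrt{\left(4 - 4\right) 3} + 985\right) = -942545 - 99 \left(- 4 \sqrt{0 \cdot 3} + 985\right) = -942545 - 99 \left(- 4 \sqrt{0} + 985\right) = -942545 - 99 \left(\left(-4\right) 0 + 985\right) = -942545 - 99 \left(0 + 985\right) = -942545 - 97515 = -1040060$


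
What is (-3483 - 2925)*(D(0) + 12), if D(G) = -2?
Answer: -64080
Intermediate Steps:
(-3483 - 2925)*(D(0) + 12) = (-3483 - 2925)*(-2 + 12) = -6408*10 = -64080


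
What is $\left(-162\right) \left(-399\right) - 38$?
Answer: $64600$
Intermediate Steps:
$\left(-162\right) \left(-399\right) - 38 = 64638 - 38 = 64600$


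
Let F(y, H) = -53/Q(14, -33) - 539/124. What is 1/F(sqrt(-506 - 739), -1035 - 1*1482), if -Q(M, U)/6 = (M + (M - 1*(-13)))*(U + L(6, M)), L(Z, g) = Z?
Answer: -411804/1793305 ≈ -0.22963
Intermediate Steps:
Q(M, U) = -6*(6 + U)*(13 + 2*M) (Q(M, U) = -6*(M + (M - 1*(-13)))*(U + 6) = -6*(M + (M + 13))*(6 + U) = -6*(M + (13 + M))*(6 + U) = -6*(13 + 2*M)*(6 + U) = -6*(6 + U)*(13 + 2*M))
F(y, H) = -1793305/411804 (F(y, H) = -53/(-468 - 78*(-33) - 72*14 - 12*14*(-33)) - 539/124 = -53/(-468 + 2574 - 1008 + 5544) - 539*1/124 = -53/6642 - 539/124 = -1793305/411804)
1/F(sqrt(-506 - 739), -1035 - 1*1482) = 1/(-1793305/411804) = -411804/1793305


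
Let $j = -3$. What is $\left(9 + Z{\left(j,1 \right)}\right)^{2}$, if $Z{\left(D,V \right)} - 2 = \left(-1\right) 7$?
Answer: $16$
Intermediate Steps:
$Z{\left(D,V \right)} = -5$ ($Z{\left(D,V \right)} = 2 - 7 = -5$)
$\left(9 + Z{\left(j,1 \right)}\right)^{2} = \left(9 - 5\right)^{2} = 4^{2} = 16$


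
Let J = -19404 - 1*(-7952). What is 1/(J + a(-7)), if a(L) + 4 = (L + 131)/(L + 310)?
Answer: -303/3471044 ≈ -8.7294e-5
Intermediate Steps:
a(L) = -4 + (131 + L)/(310 + L) (a(L) = -4 + (L + 131)/(L + 310) = -4 + (131 + L)/(310 + L))
J = -11452 (J = -19404 + 7952 = -11452)
1/(J + a(-7)) = 1/(-11452 + (-1109 - 3*(-7))/(310 - 7)) = 1/(-11452 + (-1109 + 21)/303) = 1/(-11452 + (1/303)*(-1088)) = 1/(-11452 - 1088/303) = 1/(-3471044/303) = -303/3471044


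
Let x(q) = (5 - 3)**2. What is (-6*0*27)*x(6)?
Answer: 0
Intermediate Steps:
x(q) = 4 (x(q) = 2**2 = 4)
(-6*0*27)*x(6) = (-6*0*27)*4 = (0*27)*4 = 0*4 = 0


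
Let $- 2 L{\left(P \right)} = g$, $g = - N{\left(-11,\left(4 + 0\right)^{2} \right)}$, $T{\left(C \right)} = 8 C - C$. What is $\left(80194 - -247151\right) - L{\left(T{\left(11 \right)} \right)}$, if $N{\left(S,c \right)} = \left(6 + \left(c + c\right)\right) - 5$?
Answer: $\frac{654657}{2} \approx 3.2733 \cdot 10^{5}$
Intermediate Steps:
$T{\left(C \right)} = 7 C$
$N{\left(S,c \right)} = 1 + 2 c$ ($N{\left(S,c \right)} = \left(6 + 2 c\right) - 5 = 1 + 2 c$)
$g = -33$ ($g = - (1 + 2 \left(4 + 0\right)^{2}) = - (1 + 2 \cdot 4^{2}) = - (1 + 2 \cdot 16) = - (1 + 32) = \left(-1\right) 33 = -33$)
$L{\left(P \right)} = \frac{33}{2}$ ($L{\left(P \right)} = \left(- \frac{1}{2}\right) \left(-33\right) = \frac{33}{2}$)
$\left(80194 - -247151\right) - L{\left(T{\left(11 \right)} \right)} = \left(80194 - -247151\right) - \frac{33}{2} = \left(80194 + 247151\right) - \frac{33}{2} = 327345 - \frac{33}{2} = \frac{654657}{2}$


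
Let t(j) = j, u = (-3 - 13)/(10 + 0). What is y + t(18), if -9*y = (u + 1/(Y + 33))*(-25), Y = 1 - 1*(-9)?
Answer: 1757/129 ≈ 13.620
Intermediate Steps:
u = -8/5 (u = -16/10 = -16*⅒ = -8/5 ≈ -1.6000)
Y = 10 (Y = 1 + 9 = 10)
y = -565/129 (y = -(-8/5 + 1/(10 + 33))*(-25)/9 = -(-8/5 + 1/43)*(-25)/9 = -(-113)*(-25)/645 = -⅑*1695/43 = -565/129 ≈ -4.3798)
y + t(18) = -565/129 + 18 = 1757/129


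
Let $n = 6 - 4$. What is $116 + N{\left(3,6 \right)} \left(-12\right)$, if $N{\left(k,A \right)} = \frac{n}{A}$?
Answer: $112$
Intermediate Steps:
$n = 2$ ($n = 6 - 4 = 2$)
$N{\left(k,A \right)} = \frac{2}{A}$
$116 + N{\left(3,6 \right)} \left(-12\right) = 116 + \frac{2}{6} \left(-12\right) = 116 + 2 \cdot \frac{1}{6} \left(-12\right) = 116 + \frac{1}{3} \left(-12\right) = 116 - 4 = 112$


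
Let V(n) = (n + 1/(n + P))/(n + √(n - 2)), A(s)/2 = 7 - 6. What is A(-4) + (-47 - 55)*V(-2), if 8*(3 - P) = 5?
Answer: 19 + 17*I ≈ 19.0 + 17.0*I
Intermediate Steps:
P = 19/8 (P = 3 - ⅛*5 = 3 - 5/8 = 19/8 ≈ 2.3750)
A(s) = 2 (A(s) = 2*(7 - 6) = 2*1 = 2)
V(n) = (n + 1/(19/8 + n))/(n + √(-2 + n)) (V(n) = (n + 1/(n + 19/8))/(n + √(n - 2)) = (n + 1/(19/8 + n))/(n + √(-2 + n)))
A(-4) + (-47 - 55)*V(-2) = 2 + (-47 - 55)*((8 + 8*(-2)² + 19*(-2))/(8*(-2)² + 19*(-2) + 19*√(-2 - 2) + 8*(-2)*√(-2 - 2))) = 2 - 102*(8 + 8*4 - 38)/(8*4 - 38 + 19*√(-4) + 8*(-2)*√(-4)) = 2 - 102*(8 + 32 - 38)/(32 - 38 + 19*(2*I) + 8*(-2)*(2*I)) = 2 - 102*2/(32 - 38 + 38*I - 32*I) = 2 - 102*2/(-6 + 6*I) = 2 - 102*(-6 - 6*I)/72*2 = 2 - 17*(-6 - 6*I)/6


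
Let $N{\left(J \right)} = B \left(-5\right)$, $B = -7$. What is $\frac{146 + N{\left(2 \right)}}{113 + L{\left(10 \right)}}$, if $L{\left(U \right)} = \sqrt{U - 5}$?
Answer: $\frac{20453}{12764} - \frac{181 \sqrt{5}}{12764} \approx 1.5707$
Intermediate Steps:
$N{\left(J \right)} = 35$ ($N{\left(J \right)} = \left(-7\right) \left(-5\right) = 35$)
$L{\left(U \right)} = \sqrt{-5 + U}$
$\frac{146 + N{\left(2 \right)}}{113 + L{\left(10 \right)}} = \frac{146 + 35}{113 + \sqrt{-5 + 10}} = \frac{181}{113 + \sqrt{5}}$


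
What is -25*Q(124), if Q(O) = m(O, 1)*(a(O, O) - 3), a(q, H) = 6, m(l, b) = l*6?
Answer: -55800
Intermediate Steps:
m(l, b) = 6*l
Q(O) = 18*O (Q(O) = (6*O)*(6 - 3) = (6*O)*3 = 18*O)
-25*Q(124) = -450*124 = -25*2232 = -55800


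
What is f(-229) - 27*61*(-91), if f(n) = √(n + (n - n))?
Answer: 149877 + I*√229 ≈ 1.4988e+5 + 15.133*I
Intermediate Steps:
f(n) = √n (f(n) = √(n + 0) = √n)
f(-229) - 27*61*(-91) = √(-229) - 27*61*(-91) = I*√229 - 1647*(-91) = I*√229 + 149877 = 149877 + I*√229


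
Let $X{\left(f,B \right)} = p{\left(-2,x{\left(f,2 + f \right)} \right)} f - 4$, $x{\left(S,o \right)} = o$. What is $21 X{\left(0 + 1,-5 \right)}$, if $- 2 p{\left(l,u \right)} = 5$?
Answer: $- \frac{273}{2} \approx -136.5$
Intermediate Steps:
$p{\left(l,u \right)} = - \frac{5}{2}$ ($p{\left(l,u \right)} = \left(- \frac{1}{2}\right) 5 = - \frac{5}{2}$)
$X{\left(f,B \right)} = -4 - \frac{5 f}{2}$ ($X{\left(f,B \right)} = - \frac{5 f}{2} - 4 = -4 - \frac{5 f}{2}$)
$21 X{\left(0 + 1,-5 \right)} = 21 \left(-4 - \frac{5 \left(0 + 1\right)}{2}\right) = 21 \left(-4 - \frac{5}{2}\right) = 21 \left(- \frac{13}{2}\right) = - \frac{273}{2}$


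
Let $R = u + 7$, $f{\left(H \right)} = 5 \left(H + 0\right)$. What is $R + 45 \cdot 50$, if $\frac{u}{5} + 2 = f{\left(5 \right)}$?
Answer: $2372$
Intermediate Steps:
$f{\left(H \right)} = 5 H$
$u = 115$ ($u = -10 + 5 \cdot 5 \cdot 5 = -10 + 5 \cdot 25 = -10 + 125 = 115$)
$R = 122$ ($R = 115 + 7 = 122$)
$R + 45 \cdot 50 = 122 + 45 \cdot 50 = 122 + 2250 = 2372$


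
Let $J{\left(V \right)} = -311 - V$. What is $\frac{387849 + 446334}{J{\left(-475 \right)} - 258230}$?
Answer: $- \frac{92687}{28674} \approx -3.2324$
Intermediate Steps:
$\frac{387849 + 446334}{J{\left(-475 \right)} - 258230} = \frac{387849 + 446334}{\left(-311 - -475\right) - 258230} = \frac{834183}{\left(-311 + 475\right) - 258230} = \frac{834183}{164 - 258230} = \frac{834183}{-258066} = 834183 \left(- \frac{1}{258066}\right) = - \frac{92687}{28674}$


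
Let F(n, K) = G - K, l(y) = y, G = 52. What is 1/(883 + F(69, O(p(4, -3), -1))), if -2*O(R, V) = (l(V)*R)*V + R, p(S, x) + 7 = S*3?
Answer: 1/940 ≈ 0.0010638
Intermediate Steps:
p(S, x) = -7 + 3*S (p(S, x) = -7 + S*3 = -7 + 3*S)
O(R, V) = -R/2 - R*V²/2 (O(R, V) = -((V*R)*V + R)/2 = -((R*V)*V + R)/2 = -(R*V² + R)/2 = -(R + R*V²)/2 = -R/2 - R*V²/2)
F(n, K) = 52 - K
1/(883 + F(69, O(p(4, -3), -1))) = 1/(883 + (52 - (-1)*(-7 + 3*4)*(1 + (-1)²)/2)) = 1/(883 + (52 - (-1)*(-7 + 12)*(1 + 1)/2)) = 1/(883 + (52 - (-1)*5*2/2)) = 1/(883 + (52 - 1*(-5))) = 1/(883 + (52 + 5)) = 1/(883 + 57) = 1/940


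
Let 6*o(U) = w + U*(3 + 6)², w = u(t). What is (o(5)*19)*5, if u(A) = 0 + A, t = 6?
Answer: 13015/2 ≈ 6507.5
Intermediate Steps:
u(A) = A
w = 6
o(U) = 1 + 27*U/2 (o(U) = (6 + U*(3 + 6)²)/6 = (6 + U*9²)/6 = (6 + U*81)/6 = (6 + 81*U)/6 = 1 + 27*U/2)
(o(5)*19)*5 = ((1 + (27/2)*5)*19)*5 = ((1 + 135/2)*19)*5 = ((137/2)*19)*5 = (2603/2)*5 = 13015/2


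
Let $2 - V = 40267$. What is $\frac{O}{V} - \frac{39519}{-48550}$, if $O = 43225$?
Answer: $- \frac{101468243}{390973150} \approx -0.25953$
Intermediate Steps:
$V = -40265$ ($V = 2 - 40267 = -40265$)
$\frac{O}{V} - \frac{39519}{-48550} = \frac{43225}{-40265} - \frac{39519}{-48550} = 43225 \left(- \frac{1}{40265}\right) - - \frac{39519}{48550} = - \frac{8645}{8053} + \frac{39519}{48550} = - \frac{101468243}{390973150}$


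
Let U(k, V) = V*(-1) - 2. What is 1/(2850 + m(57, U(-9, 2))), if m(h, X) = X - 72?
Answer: 1/2774 ≈ 0.00036049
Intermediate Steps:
U(k, V) = -2 - V (U(k, V) = -V - 2 = -2 - V)
m(h, X) = -72 + X
1/(2850 + m(57, U(-9, 2))) = 1/(2850 + (-72 + (-2 - 1*2))) = 1/(2850 + (-72 + (-2 - 2))) = 1/(2850 + (-72 - 4)) = 1/(2850 - 76) = 1/2774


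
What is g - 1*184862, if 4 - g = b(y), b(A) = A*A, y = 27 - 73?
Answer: -186974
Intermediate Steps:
y = -46
b(A) = A²
g = -2112 (g = 4 - 1*(-46)² = 4 - 1*2116 = 4 - 2116 = -2112)
g - 1*184862 = -2112 - 1*184862 = -2112 - 184862 = -186974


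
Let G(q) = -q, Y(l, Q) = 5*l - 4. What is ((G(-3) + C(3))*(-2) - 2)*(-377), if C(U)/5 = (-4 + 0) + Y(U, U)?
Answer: 29406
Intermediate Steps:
Y(l, Q) = -4 + 5*l
C(U) = -40 + 25*U (C(U) = 5*((-4 + 0) + (-4 + 5*U)) = 5*(-4 + (-4 + 5*U)) = 5*(-8 + 5*U) = -40 + 25*U)
((G(-3) + C(3))*(-2) - 2)*(-377) = ((-1*(-3) + (-40 + 25*3))*(-2) - 2)*(-377) = ((3 + (-40 + 75))*(-2) - 2)*(-377) = ((3 + 35)*(-2) - 2)*(-377) = (38*(-2) - 2)*(-377) = (-76 - 2)*(-377) = -78*(-377) = 29406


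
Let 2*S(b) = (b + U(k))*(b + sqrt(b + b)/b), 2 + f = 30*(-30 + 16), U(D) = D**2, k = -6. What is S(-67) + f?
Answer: 1233/2 + 31*I*sqrt(134)/134 ≈ 616.5 + 2.678*I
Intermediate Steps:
f = -422 (f = -2 + 30*(-30 + 16) = -2 + 30*(-14) = -2 - 420 = -422)
S(b) = (36 + b)*(b + sqrt(2)/sqrt(b))/2 (S(b) = ((b + (-6)**2)*(b + sqrt(b + b)/b))/2 = ((b + 36)*(b + sqrt(2*b)/b))/2 = ((36 + b)*(b + (sqrt(2)*sqrt(b))/b))/2 = ((36 + b)*(b + sqrt(2)/sqrt(b)))/2 = (36 + b)*(b + sqrt(2)/sqrt(b))/2)
S(-67) + f = ((-67)**(5/2) + 36*sqrt(2) + 36*(-67)**(3/2) - 67*sqrt(2))/(2*sqrt(-67)) - 422 = (-I*sqrt(67)/67)*(4489*I*sqrt(67) + 36*sqrt(2) + 36*(-67*I*sqrt(67)) - 67*sqrt(2))/2 - 422 = (-I*sqrt(67)/67)*(4489*I*sqrt(67) + 36*sqrt(2) - 2412*I*sqrt(67) - 67*sqrt(2))/2 - 422 = (-I*sqrt(67)/67)*(-31*sqrt(2) + 2077*I*sqrt(67))/2 - 422 = -I*sqrt(67)*(-31*sqrt(2) + 2077*I*sqrt(67))/134 - 422 = -422 - I*sqrt(67)*(-31*sqrt(2) + 2077*I*sqrt(67))/134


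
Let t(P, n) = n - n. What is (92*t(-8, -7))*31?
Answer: 0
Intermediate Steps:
t(P, n) = 0
(92*t(-8, -7))*31 = (92*0)*31 = 0*31 = 0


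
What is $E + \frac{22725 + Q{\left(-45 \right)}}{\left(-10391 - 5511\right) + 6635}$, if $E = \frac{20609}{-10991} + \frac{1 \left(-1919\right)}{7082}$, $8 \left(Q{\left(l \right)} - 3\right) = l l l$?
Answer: $- \frac{3240645992975}{961769565272} \approx -3.3695$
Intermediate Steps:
$Q{\left(l \right)} = 3 + \frac{l^{3}}{8}$ ($Q{\left(l \right)} = 3 + \frac{l l l}{8} = 3 + \frac{l^{2} l}{8} = 3 + \frac{l^{3}}{8}$)
$E = - \frac{167044667}{77838262}$ ($E = 20609 \left(- \frac{1}{10991}\right) - \frac{1919}{7082} = - \frac{20609}{10991} - \frac{1919}{7082} = - \frac{167044667}{77838262} \approx -2.146$)
$E + \frac{22725 + Q{\left(-45 \right)}}{\left(-10391 - 5511\right) + 6635} = - \frac{167044667}{77838262} + \frac{22725 + \left(3 + \frac{\left(-45\right)^{3}}{8}\right)}{\left(-10391 - 5511\right) + 6635} = - \frac{167044667}{77838262} + \frac{22725 + \left(3 + \frac{1}{8} \left(-91125\right)\right)}{\left(-10391 - 5511\right) + 6635} = - \frac{167044667}{77838262} + \frac{22725 + \left(3 - \frac{91125}{8}\right)}{-15902 + 6635} = - \frac{167044667}{77838262} + \frac{22725 - \frac{91101}{8}}{-9267} = - \frac{167044667}{77838262} + \frac{90699}{8} \left(- \frac{1}{9267}\right) = - \frac{167044667}{77838262} - \frac{30233}{24712} = - \frac{3240645992975}{961769565272}$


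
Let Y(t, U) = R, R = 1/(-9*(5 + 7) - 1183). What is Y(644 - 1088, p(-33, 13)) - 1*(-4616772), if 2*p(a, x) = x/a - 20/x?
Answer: 5960252651/1291 ≈ 4.6168e+6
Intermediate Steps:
R = -1/1291 (R = 1/(-9*12 - 1183) = 1/(-108 - 1183) = 1/(-1291) = -1/1291 ≈ -0.00077459)
p(a, x) = -10/x + x/(2*a) (p(a, x) = (x/a - 20/x)/2 = (-20/x + x/a)/2 = -10/x + x/(2*a))
Y(t, U) = -1/1291
Y(644 - 1088, p(-33, 13)) - 1*(-4616772) = -1/1291 - 1*(-4616772) = -1/1291 + 4616772 = 5960252651/1291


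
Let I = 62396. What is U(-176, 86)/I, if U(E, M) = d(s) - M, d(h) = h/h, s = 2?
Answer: -85/62396 ≈ -0.0013623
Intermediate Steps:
d(h) = 1
U(E, M) = 1 - M
U(-176, 86)/I = (1 - 1*86)/62396 = (1 - 86)*(1/62396) = -85*1/62396 = -85/62396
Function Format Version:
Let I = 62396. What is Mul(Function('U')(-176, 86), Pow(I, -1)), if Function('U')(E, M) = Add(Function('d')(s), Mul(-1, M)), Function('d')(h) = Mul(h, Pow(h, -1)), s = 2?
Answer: Rational(-85, 62396) ≈ -0.0013623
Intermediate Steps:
Function('d')(h) = 1
Function('U')(E, M) = Add(1, Mul(-1, M))
Mul(Function('U')(-176, 86), Pow(I, -1)) = Mul(Add(1, Mul(-1, 86)), Pow(62396, -1)) = Mul(Add(1, -86), Rational(1, 62396)) = Mul(-85, Rational(1, 62396)) = Rational(-85, 62396)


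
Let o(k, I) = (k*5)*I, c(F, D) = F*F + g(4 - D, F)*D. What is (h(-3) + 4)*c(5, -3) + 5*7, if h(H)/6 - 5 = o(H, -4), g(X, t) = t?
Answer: 3975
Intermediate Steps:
c(F, D) = F² + D*F (c(F, D) = F*F + F*D = F² + D*F)
o(k, I) = 5*I*k (o(k, I) = (5*k)*I = 5*I*k)
h(H) = 30 - 120*H (h(H) = 30 + 6*(5*(-4)*H) = 30 + 6*(-20*H) = 30 - 120*H)
(h(-3) + 4)*c(5, -3) + 5*7 = ((30 - 120*(-3)) + 4)*(5*(-3 + 5)) + 5*7 = ((30 + 360) + 4)*(5*2) + 35 = (390 + 4)*10 + 35 = 394*10 + 35 = 3940 + 35 = 3975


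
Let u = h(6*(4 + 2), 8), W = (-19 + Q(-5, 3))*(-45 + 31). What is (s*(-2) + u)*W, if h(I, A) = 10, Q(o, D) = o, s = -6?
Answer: 7392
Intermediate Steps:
W = 336 (W = (-19 - 5)*(-45 + 31) = -24*(-14) = 336)
u = 10
(s*(-2) + u)*W = (-6*(-2) + 10)*336 = (12 + 10)*336 = 22*336 = 7392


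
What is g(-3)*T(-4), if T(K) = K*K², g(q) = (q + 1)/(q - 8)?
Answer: -128/11 ≈ -11.636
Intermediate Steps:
g(q) = (1 + q)/(-8 + q)
T(K) = K³
g(-3)*T(-4) = ((1 - 3)/(-8 - 3))*(-4)³ = (-2/(-11))*(-64) = -1/11*(-2)*(-64) = (2/11)*(-64) = -128/11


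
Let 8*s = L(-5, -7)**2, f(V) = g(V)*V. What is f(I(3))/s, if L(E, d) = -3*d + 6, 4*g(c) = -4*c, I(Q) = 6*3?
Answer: -32/9 ≈ -3.5556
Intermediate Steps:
I(Q) = 18
g(c) = -c (g(c) = (-4*c)/4 = -c)
L(E, d) = 6 - 3*d
f(V) = -V**2 (f(V) = (-V)*V = -V**2)
s = 729/8 (s = (6 - 3*(-7))**2/8 = (6 + 21)**2/8 = (1/8)*27**2 = (1/8)*729 = 729/8 ≈ 91.125)
f(I(3))/s = (-1*18**2)/(729/8) = -1*324*(8/729) = -324*8/729 = -32/9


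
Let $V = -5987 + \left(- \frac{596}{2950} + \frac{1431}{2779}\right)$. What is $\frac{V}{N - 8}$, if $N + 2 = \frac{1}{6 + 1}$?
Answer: $\frac{24539580092}{40404675} \approx 607.34$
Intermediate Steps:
$N = - \frac{13}{7}$ ($N = -2 + \frac{1}{6 + 1} = -2 + \frac{1}{7} = - \frac{13}{7} \approx -1.8571$)
$V = - \frac{24539580092}{4099025}$ ($V = -5987 + \left(\left(-596\right) \frac{1}{2950} + 1431 \cdot \frac{1}{2779}\right) = -5987 + \left(- \frac{298}{1475} + \frac{1431}{2779}\right) = -5987 + \frac{1282583}{4099025} = - \frac{24539580092}{4099025} \approx -5986.7$)
$\frac{V}{N - 8} = - \frac{24539580092}{4099025 \left(- \frac{13}{7} - 8\right)} = - \frac{24539580092}{4099025 \left(- \frac{69}{7}\right)} = \left(- \frac{24539580092}{4099025}\right) \left(- \frac{7}{69}\right) = \frac{24539580092}{40404675}$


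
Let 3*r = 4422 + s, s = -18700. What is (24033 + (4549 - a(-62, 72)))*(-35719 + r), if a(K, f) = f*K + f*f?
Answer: -3383421970/3 ≈ -1.1278e+9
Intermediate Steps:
a(K, f) = f² + K*f (a(K, f) = K*f + f² = f² + K*f)
r = -14278/3 (r = (4422 - 18700)/3 = (⅓)*(-14278) = -14278/3 ≈ -4759.3)
(24033 + (4549 - a(-62, 72)))*(-35719 + r) = (24033 + (4549 - 72*(-62 + 72)))*(-35719 - 14278/3) = (24033 + (4549 - 72*10))*(-121435/3) = (24033 + (4549 - 1*720))*(-121435/3) = (24033 + (4549 - 720))*(-121435/3) = (24033 + 3829)*(-121435/3) = 27862*(-121435/3) = -3383421970/3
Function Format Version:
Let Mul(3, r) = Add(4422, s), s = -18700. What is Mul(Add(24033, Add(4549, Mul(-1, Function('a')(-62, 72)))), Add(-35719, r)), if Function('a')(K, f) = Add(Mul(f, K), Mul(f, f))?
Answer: Rational(-3383421970, 3) ≈ -1.1278e+9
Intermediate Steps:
Function('a')(K, f) = Add(Pow(f, 2), Mul(K, f)) (Function('a')(K, f) = Add(Mul(K, f), Pow(f, 2)) = Add(Pow(f, 2), Mul(K, f)))
r = Rational(-14278, 3) (r = Mul(Rational(1, 3), Add(4422, -18700)) = Mul(Rational(1, 3), -14278) = Rational(-14278, 3) ≈ -4759.3)
Mul(Add(24033, Add(4549, Mul(-1, Function('a')(-62, 72)))), Add(-35719, r)) = Mul(Add(24033, Add(4549, Mul(-1, Mul(72, Add(-62, 72))))), Add(-35719, Rational(-14278, 3))) = Mul(Add(24033, Add(4549, Mul(-1, Mul(72, 10)))), Rational(-121435, 3)) = Mul(Add(24033, Add(4549, Mul(-1, 720))), Rational(-121435, 3)) = Mul(Add(24033, Add(4549, -720)), Rational(-121435, 3)) = Mul(Add(24033, 3829), Rational(-121435, 3)) = Mul(27862, Rational(-121435, 3)) = Rational(-3383421970, 3)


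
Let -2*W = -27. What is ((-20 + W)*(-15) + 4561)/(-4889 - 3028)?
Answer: -1331/2262 ≈ -0.58842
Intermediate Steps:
W = 27/2 (W = -½*(-27) = 27/2 ≈ 13.500)
((-20 + W)*(-15) + 4561)/(-4889 - 3028) = ((-20 + 27/2)*(-15) + 4561)/(-4889 - 3028) = (-13/2*(-15) + 4561)/(-7917) = (195/2 + 4561)*(-1/7917) = (9317/2)*(-1/7917) = -1331/2262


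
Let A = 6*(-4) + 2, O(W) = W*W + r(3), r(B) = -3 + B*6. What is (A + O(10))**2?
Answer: 8649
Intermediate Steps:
r(B) = -3 + 6*B
O(W) = 15 + W**2 (O(W) = W*W + (-3 + 6*3) = W**2 + (-3 + 18) = W**2 + 15 = 15 + W**2)
A = -22 (A = -24 + 2 = -22)
(A + O(10))**2 = (-22 + (15 + 10**2))**2 = (-22 + (15 + 100))**2 = (-22 + 115)**2 = 93**2 = 8649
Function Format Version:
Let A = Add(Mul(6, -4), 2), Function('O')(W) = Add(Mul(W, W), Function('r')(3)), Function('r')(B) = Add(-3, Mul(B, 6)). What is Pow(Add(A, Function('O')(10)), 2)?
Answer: 8649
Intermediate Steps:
Function('r')(B) = Add(-3, Mul(6, B))
Function('O')(W) = Add(15, Pow(W, 2)) (Function('O')(W) = Add(Mul(W, W), Add(-3, Mul(6, 3))) = Add(Pow(W, 2), Add(-3, 18)) = Add(Pow(W, 2), 15) = Add(15, Pow(W, 2)))
A = -22 (A = Add(-24, 2) = -22)
Pow(Add(A, Function('O')(10)), 2) = Pow(Add(-22, Add(15, Pow(10, 2))), 2) = Pow(Add(-22, Add(15, 100)), 2) = Pow(Add(-22, 115), 2) = Pow(93, 2) = 8649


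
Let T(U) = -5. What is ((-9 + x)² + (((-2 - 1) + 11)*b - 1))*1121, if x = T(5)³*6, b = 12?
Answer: 645893296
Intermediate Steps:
x = -750 (x = (-5)³*6 = -125*6 = -750)
((-9 + x)² + (((-2 - 1) + 11)*b - 1))*1121 = ((-9 - 750)² + (((-2 - 1) + 11)*12 - 1))*1121 = ((-759)² + ((-3 + 11)*12 - 1))*1121 = (576081 + (8*12 - 1))*1121 = (576081 + (96 - 1))*1121 = (576081 + 95)*1121 = 576176*1121 = 645893296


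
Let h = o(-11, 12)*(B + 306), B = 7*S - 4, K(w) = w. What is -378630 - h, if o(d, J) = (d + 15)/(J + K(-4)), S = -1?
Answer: -757555/2 ≈ -3.7878e+5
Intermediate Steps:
o(d, J) = (15 + d)/(-4 + J) (o(d, J) = (d + 15)/(J - 4) = (15 + d)/(-4 + J))
B = -11 (B = 7*(-1) - 4 = -7 - 4 = -11)
h = 295/2 (h = ((15 - 11)/(-4 + 12))*(-11 + 306) = (4/8)*295 = ((⅛)*4)*295 = (½)*295 = 295/2 ≈ 147.50)
-378630 - h = -378630 - 1*295/2 = -378630 - 295/2 = -757555/2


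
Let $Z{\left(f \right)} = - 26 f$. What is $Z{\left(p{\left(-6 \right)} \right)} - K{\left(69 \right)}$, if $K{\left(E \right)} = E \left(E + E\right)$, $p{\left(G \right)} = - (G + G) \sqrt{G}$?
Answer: $-9522 - 312 i \sqrt{6} \approx -9522.0 - 764.24 i$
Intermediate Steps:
$p{\left(G \right)} = - 2 G^{\frac{3}{2}}$ ($p{\left(G \right)} = - 2 G \sqrt{G} = - 2 G^{\frac{3}{2}}$)
$K{\left(E \right)} = 2 E^{2}$ ($K{\left(E \right)} = E 2 E = 2 E^{2}$)
$Z{\left(p{\left(-6 \right)} \right)} - K{\left(69 \right)} = - 26 \left(- 2 \left(-6\right)^{\frac{3}{2}}\right) - 2 \cdot 69^{2} = - 26 \left(- 2 \left(- 6 i \sqrt{6}\right)\right) - 2 \cdot 4761 = - 26 \cdot 12 i \sqrt{6} - 9522 = - 312 i \sqrt{6} - 9522 = -9522 - 312 i \sqrt{6}$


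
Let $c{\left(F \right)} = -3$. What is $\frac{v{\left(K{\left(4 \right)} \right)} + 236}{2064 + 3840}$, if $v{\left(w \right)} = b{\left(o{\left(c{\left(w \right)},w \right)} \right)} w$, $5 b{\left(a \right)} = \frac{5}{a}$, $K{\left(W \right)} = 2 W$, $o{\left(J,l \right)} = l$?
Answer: $\frac{79}{1968} \approx 0.040142$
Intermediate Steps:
$b{\left(a \right)} = \frac{1}{a}$ ($b{\left(a \right)} = \frac{5 \frac{1}{a}}{5} = \frac{1}{a}$)
$v{\left(w \right)} = 1$ ($v{\left(w \right)} = \frac{w}{w} = 1$)
$\frac{v{\left(K{\left(4 \right)} \right)} + 236}{2064 + 3840} = \frac{1 + 236}{2064 + 3840} = \frac{237}{5904} = 237 \cdot \frac{1}{5904} = \frac{79}{1968}$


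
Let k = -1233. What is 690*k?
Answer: -850770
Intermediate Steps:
690*k = 690*(-1233) = -850770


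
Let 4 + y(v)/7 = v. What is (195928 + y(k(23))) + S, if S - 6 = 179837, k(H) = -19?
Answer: 375610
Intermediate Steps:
S = 179843 (S = 6 + 179837 = 179843)
y(v) = -28 + 7*v
(195928 + y(k(23))) + S = (195928 + (-28 + 7*(-19))) + 179843 = (195928 + (-28 - 133)) + 179843 = (195928 - 161) + 179843 = 195767 + 179843 = 375610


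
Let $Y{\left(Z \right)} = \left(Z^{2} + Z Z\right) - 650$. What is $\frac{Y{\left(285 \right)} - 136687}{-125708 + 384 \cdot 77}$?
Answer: $- \frac{2283}{8740} \approx -0.26121$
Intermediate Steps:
$Y{\left(Z \right)} = -650 + 2 Z^{2}$ ($Y{\left(Z \right)} = \left(Z^{2} + Z^{2}\right) - 650 = 2 Z^{2} - 650 = -650 + 2 Z^{2}$)
$\frac{Y{\left(285 \right)} - 136687}{-125708 + 384 \cdot 77} = \frac{\left(-650 + 2 \cdot 285^{2}\right) - 136687}{-125708 + 384 \cdot 77} = \frac{\left(-650 + 2 \cdot 81225\right) - 136687}{-125708 + 29568} = \frac{\left(-650 + 162450\right) - 136687}{-96140} = \left(161800 - 136687\right) \left(- \frac{1}{96140}\right) = 25113 \left(- \frac{1}{96140}\right) = - \frac{2283}{8740}$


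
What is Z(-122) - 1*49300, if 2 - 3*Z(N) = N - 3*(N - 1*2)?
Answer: -148148/3 ≈ -49383.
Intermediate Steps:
Z(N) = -4/3 + 2*N/3 (Z(N) = ⅔ - (N - 3*(N - 1*2))/3 = ⅔ - (N - 3*(N - 2))/3 = ⅔ - (N - 3*(-2 + N))/3 = ⅔ - (N + (6 - 3*N))/3 = ⅔ - (6 - 2*N)/3 = ⅔ + (-2 + 2*N/3) = -4/3 + 2*N/3)
Z(-122) - 1*49300 = (-4/3 + (⅔)*(-122)) - 1*49300 = (-4/3 - 244/3) - 49300 = -248/3 - 49300 = -148148/3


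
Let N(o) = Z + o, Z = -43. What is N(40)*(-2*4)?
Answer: 24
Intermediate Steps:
N(o) = -43 + o
N(40)*(-2*4) = (-43 + 40)*(-2*4) = -3*(-8) = 24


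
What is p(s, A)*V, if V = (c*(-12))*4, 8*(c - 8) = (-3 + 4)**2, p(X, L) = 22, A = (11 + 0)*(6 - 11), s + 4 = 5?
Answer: -8580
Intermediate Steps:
s = 1 (s = -4 + 5 = 1)
A = -55 (A = 11*(-5) = -55)
c = 65/8 (c = 8 + (-3 + 4)**2/8 = 8 + (1/8)*1**2 = 8 + (1/8)*1 = 8 + 1/8 = 65/8 ≈ 8.1250)
V = -390 (V = ((65/8)*(-12))*4 = -195/2*4 = -390)
p(s, A)*V = 22*(-390) = -8580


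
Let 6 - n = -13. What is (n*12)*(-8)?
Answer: -1824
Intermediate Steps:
n = 19 (n = 6 - 1*(-13) = 6 + 13 = 19)
(n*12)*(-8) = (19*12)*(-8) = 228*(-8) = -1824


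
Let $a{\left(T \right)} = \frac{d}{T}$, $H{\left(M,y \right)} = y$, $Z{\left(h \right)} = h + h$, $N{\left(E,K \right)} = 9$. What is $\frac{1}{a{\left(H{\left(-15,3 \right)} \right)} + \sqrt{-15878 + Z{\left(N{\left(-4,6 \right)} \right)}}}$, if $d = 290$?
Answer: $\frac{87}{22684} - \frac{9 i \sqrt{3965}}{113420} \approx 0.0038353 - 0.0049966 i$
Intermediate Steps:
$Z{\left(h \right)} = 2 h$
$a{\left(T \right)} = \frac{290}{T}$
$\frac{1}{a{\left(H{\left(-15,3 \right)} \right)} + \sqrt{-15878 + Z{\left(N{\left(-4,6 \right)} \right)}}} = \frac{1}{\frac{290}{3} + \sqrt{-15878 + 2 \cdot 9}} = \frac{1}{290 \cdot \frac{1}{3} + \sqrt{-15878 + 18}} = \frac{1}{\frac{290}{3} + \sqrt{-15860}} = \frac{1}{\frac{290}{3} + 2 i \sqrt{3965}}$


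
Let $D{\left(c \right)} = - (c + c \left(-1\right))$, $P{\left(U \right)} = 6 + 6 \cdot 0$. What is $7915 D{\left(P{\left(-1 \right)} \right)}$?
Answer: $0$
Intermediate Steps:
$P{\left(U \right)} = 6$ ($P{\left(U \right)} = 6 + 0 = 6$)
$D{\left(c \right)} = 0$ ($D{\left(c \right)} = - (c - c) = \left(-1\right) 0 = 0$)
$7915 D{\left(P{\left(-1 \right)} \right)} = 7915 \cdot 0 = 0$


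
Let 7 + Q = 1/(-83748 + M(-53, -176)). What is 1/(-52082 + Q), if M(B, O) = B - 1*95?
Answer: -83896/4370058745 ≈ -1.9198e-5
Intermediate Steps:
M(B, O) = -95 + B (M(B, O) = B - 95 = -95 + B)
Q = -587273/83896 (Q = -7 + 1/(-83748 + (-95 - 53)) = -7 + 1/(-83748 - 148) = -7 + 1/(-83896) = -7 - 1/83896 = -587273/83896 ≈ -7.0000)
1/(-52082 + Q) = 1/(-52082 - 587273/83896) = 1/(-4370058745/83896) = -83896/4370058745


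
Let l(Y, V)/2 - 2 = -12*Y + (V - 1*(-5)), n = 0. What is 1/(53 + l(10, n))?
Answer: -1/173 ≈ -0.0057803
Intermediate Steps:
l(Y, V) = 14 - 24*Y + 2*V (l(Y, V) = 4 + 2*(-12*Y + (V - 1*(-5))) = 4 + 2*(-12*Y + (V + 5)) = 4 + 2*(-12*Y + (5 + V)) = 4 + 2*(5 + V - 12*Y) = 4 + (10 - 24*Y + 2*V) = 14 - 24*Y + 2*V)
1/(53 + l(10, n)) = 1/(53 + (14 - 24*10 + 2*0)) = 1/(53 + (14 - 240 + 0)) = 1/(53 - 226) = 1/(-173) = -1/173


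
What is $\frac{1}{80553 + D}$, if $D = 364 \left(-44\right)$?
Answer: $\frac{1}{64537} \approx 1.5495 \cdot 10^{-5}$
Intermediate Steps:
$D = -16016$
$\frac{1}{80553 + D} = \frac{1}{80553 - 16016} = \frac{1}{64537}$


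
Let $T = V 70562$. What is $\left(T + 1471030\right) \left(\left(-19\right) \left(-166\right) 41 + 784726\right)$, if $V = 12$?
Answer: $2118538146960$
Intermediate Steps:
$T = 846744$ ($T = 12 \cdot 70562 = 846744$)
$\left(T + 1471030\right) \left(\left(-19\right) \left(-166\right) 41 + 784726\right) = \left(846744 + 1471030\right) \left(\left(-19\right) \left(-166\right) 41 + 784726\right) = 2317774 \left(3154 \cdot 41 + 784726\right) = 2317774 \left(129314 + 784726\right) = 2317774 \cdot 914040 = 2118538146960$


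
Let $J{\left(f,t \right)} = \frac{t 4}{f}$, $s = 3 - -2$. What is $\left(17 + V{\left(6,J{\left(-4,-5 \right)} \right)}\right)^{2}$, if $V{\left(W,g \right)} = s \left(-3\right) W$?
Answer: $5329$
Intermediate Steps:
$s = 5$ ($s = 3 + 2 = 5$)
$J{\left(f,t \right)} = \frac{4 t}{f}$
$V{\left(W,g \right)} = - 15 W$ ($V{\left(W,g \right)} = 5 \left(-3\right) W = - 15 W$)
$\left(17 + V{\left(6,J{\left(-4,-5 \right)} \right)}\right)^{2} = \left(17 - 90\right)^{2} = \left(-73\right)^{2} = 5329$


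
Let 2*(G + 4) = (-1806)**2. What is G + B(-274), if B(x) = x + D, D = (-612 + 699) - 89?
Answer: 1630538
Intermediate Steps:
G = 1630814 (G = -4 + (1/2)*(-1806)**2 = -4 + (1/2)*3261636 = -4 + 1630818 = 1630814)
D = -2 (D = 87 - 89 = -2)
B(x) = -2 + x (B(x) = x - 2 = -2 + x)
G + B(-274) = 1630814 + (-2 - 274) = 1630814 - 276 = 1630538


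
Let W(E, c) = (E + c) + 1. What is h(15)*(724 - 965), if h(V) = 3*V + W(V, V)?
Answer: -18316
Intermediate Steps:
W(E, c) = 1 + E + c
h(V) = 1 + 5*V (h(V) = 3*V + (1 + V + V) = 3*V + (1 + 2*V) = 1 + 5*V)
h(15)*(724 - 965) = (1 + 5*15)*(724 - 965) = (1 + 75)*(-241) = 76*(-241) = -18316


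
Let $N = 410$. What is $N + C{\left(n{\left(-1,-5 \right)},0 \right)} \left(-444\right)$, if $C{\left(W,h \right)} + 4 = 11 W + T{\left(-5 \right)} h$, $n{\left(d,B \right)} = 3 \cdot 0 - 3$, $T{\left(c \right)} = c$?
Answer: $16838$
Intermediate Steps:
$n{\left(d,B \right)} = -3$ ($n{\left(d,B \right)} = 0 - 3 = -3$)
$C{\left(W,h \right)} = -4 - 5 h + 11 W$ ($C{\left(W,h \right)} = -4 + \left(11 W - 5 h\right) = -4 + \left(- 5 h + 11 W\right) = -4 - 5 h + 11 W$)
$N + C{\left(n{\left(-1,-5 \right)},0 \right)} \left(-444\right) = 410 + \left(-4 - 0 + 11 \left(-3\right)\right) \left(-444\right) = 410 + \left(-4 + 0 - 33\right) \left(-444\right) = 410 - -16428 = 410 + 16428 = 16838$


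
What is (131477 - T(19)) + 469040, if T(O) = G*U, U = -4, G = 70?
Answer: 600797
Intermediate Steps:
T(O) = -280 (T(O) = 70*(-4) = -280)
(131477 - T(19)) + 469040 = (131477 - 1*(-280)) + 469040 = (131477 + 280) + 469040 = 131757 + 469040 = 600797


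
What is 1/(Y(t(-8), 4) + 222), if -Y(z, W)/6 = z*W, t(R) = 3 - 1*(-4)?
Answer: 1/54 ≈ 0.018519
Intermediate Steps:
t(R) = 7 (t(R) = 3 + 4 = 7)
Y(z, W) = -6*W*z (Y(z, W) = -6*z*W = -6*W*z)
1/(Y(t(-8), 4) + 222) = 1/(-6*4*7 + 222) = 1/(-168 + 222) = 1/54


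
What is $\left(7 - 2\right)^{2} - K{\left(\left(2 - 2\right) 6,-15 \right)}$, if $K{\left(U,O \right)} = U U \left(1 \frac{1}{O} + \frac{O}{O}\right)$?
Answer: $25$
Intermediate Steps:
$K{\left(U,O \right)} = U^{2} \left(1 + \frac{1}{O}\right)$ ($K{\left(U,O \right)} = U^{2} \left(\frac{1}{O} + 1\right) = U^{2} \left(1 + \frac{1}{O}\right)$)
$\left(7 - 2\right)^{2} - K{\left(\left(2 - 2\right) 6,-15 \right)} = \left(7 - 2\right)^{2} - \frac{\left(\left(2 - 2\right) 6\right)^{2} \left(1 - 15\right)}{-15} = 5^{2} - \left(- \frac{1}{15}\right) \left(0 \cdot 6\right)^{2} \left(-14\right) = 25 - \left(- \frac{1}{15}\right) 0^{2} \left(-14\right) = 25 - \left(- \frac{1}{15}\right) 0 \left(-14\right) = 25 - 0 = 25 + 0 = 25$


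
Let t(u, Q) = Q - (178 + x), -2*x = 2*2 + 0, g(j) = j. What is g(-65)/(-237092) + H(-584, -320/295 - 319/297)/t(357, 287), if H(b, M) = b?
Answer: -138454513/26317212 ≈ -5.2610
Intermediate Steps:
x = -2 (x = -(2*2 + 0)/2 = -(4 + 0)/2 = -1/2*4 = -2)
t(u, Q) = -176 + Q (t(u, Q) = Q - (178 - 2) = Q - 1*176 = Q - 176 = -176 + Q)
g(-65)/(-237092) + H(-584, -320/295 - 319/297)/t(357, 287) = -65/(-237092) - 584/(-176 + 287) = -65*(-1/237092) - 584/111 = 65/237092 - 584*1/111 = 65/237092 - 584/111 = -138454513/26317212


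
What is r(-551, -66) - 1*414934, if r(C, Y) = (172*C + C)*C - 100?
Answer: 52107939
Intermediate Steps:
r(C, Y) = -100 + 173*C² (r(C, Y) = (173*C)*C - 100 = 173*C² - 100 = -100 + 173*C²)
r(-551, -66) - 1*414934 = (-100 + 173*(-551)²) - 1*414934 = (-100 + 173*303601) - 414934 = (-100 + 52522973) - 414934 = 52522873 - 414934 = 52107939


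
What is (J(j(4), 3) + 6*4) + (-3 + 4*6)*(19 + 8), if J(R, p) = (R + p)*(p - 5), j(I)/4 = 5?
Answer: 545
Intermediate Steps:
j(I) = 20 (j(I) = 4*5 = 20)
J(R, p) = (-5 + p)*(R + p) (J(R, p) = (R + p)*(-5 + p) = (-5 + p)*(R + p))
(J(j(4), 3) + 6*4) + (-3 + 4*6)*(19 + 8) = ((3² - 5*20 - 5*3 + 20*3) + 6*4) + (-3 + 4*6)*(19 + 8) = ((9 - 100 - 15 + 60) + 24) + (-3 + 24)*27 = (-46 + 24) + 21*27 = -22 + 567 = 545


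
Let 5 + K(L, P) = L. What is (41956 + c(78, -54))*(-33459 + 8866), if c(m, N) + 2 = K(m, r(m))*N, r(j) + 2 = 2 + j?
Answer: -934829116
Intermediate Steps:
r(j) = j (r(j) = -2 + (2 + j) = j)
K(L, P) = -5 + L
c(m, N) = -2 + N*(-5 + m) (c(m, N) = -2 + (-5 + m)*N = -2 + N*(-5 + m))
(41956 + c(78, -54))*(-33459 + 8866) = (41956 + (-2 - 54*(-5 + 78)))*(-33459 + 8866) = (41956 + (-2 - 54*73))*(-24593) = (41956 + (-2 - 3942))*(-24593) = (41956 - 3944)*(-24593) = 38012*(-24593) = -934829116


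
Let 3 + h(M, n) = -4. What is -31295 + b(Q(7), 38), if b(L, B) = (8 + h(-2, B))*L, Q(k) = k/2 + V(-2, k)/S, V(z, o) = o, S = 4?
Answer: -125159/4 ≈ -31290.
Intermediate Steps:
h(M, n) = -7 (h(M, n) = -3 - 4 = -7)
Q(k) = 3*k/4 (Q(k) = k/2 + k/4 = 3*k/4)
b(L, B) = L (b(L, B) = (8 - 7)*L = 1*L = L)
-31295 + b(Q(7), 38) = -31295 + (¾)*7 = -31295 + 21/4 = -125159/4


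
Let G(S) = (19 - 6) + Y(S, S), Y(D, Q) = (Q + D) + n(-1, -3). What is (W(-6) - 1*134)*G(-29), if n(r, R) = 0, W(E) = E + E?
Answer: 6570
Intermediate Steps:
W(E) = 2*E
Y(D, Q) = D + Q (Y(D, Q) = (Q + D) + 0 = (D + Q) + 0 = D + Q)
G(S) = 13 + 2*S (G(S) = (19 - 6) + (S + S) = 13 + 2*S)
(W(-6) - 1*134)*G(-29) = (2*(-6) - 1*134)*(13 + 2*(-29)) = (-12 - 134)*(13 - 58) = -146*(-45) = 6570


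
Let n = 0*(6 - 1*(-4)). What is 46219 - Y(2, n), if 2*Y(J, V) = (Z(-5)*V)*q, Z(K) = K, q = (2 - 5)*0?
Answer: 46219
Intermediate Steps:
q = 0 (q = -3*0 = 0)
n = 0 (n = 0*(6 + 4) = 0*10 = 0)
Y(J, V) = 0 (Y(J, V) = (-5*V*0)/2 = (½)*0 = 0)
46219 - Y(2, n) = 46219 - 1*0 = 46219 + 0 = 46219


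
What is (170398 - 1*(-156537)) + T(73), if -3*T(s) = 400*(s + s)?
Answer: 922405/3 ≈ 3.0747e+5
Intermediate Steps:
T(s) = -800*s/3 (T(s) = -400*(s + s)/3 = -400*2*s/3 = -800*s/3)
(170398 - 1*(-156537)) + T(73) = (170398 - 1*(-156537)) - 800/3*73 = (170398 + 156537) - 58400/3 = 326935 - 58400/3 = 922405/3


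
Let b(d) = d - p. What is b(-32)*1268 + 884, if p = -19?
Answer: -15600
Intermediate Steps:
b(d) = 19 + d (b(d) = d - 1*(-19) = d + 19 = 19 + d)
b(-32)*1268 + 884 = (19 - 32)*1268 + 884 = -13*1268 + 884 = -16484 + 884 = -15600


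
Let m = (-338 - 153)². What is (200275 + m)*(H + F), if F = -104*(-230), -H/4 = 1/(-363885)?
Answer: 3841619648960624/363885 ≈ 1.0557e+10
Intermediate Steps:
H = 4/363885 (H = -4/(-363885) = -4*(-1/363885) = 4/363885 ≈ 1.0992e-5)
F = 23920
m = 241081 (m = (-491)² = 241081)
(200275 + m)*(H + F) = (200275 + 241081)*(4/363885 + 23920) = 441356*(8704129204/363885) = 3841619648960624/363885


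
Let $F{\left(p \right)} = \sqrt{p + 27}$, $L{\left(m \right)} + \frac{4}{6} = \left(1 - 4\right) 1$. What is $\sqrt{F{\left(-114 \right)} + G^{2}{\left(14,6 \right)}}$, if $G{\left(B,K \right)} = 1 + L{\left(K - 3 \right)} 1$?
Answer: $\frac{\sqrt{64 + 9 i \sqrt{87}}}{3} \approx 3.0692 + 1.5195 i$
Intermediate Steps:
$L{\left(m \right)} = - \frac{11}{3}$ ($L{\left(m \right)} = - \frac{2}{3} + \left(1 - 4\right) 1 = - \frac{2}{3} - 3 = - \frac{11}{3}$)
$F{\left(p \right)} = \sqrt{27 + p}$
$G{\left(B,K \right)} = - \frac{8}{3}$ ($G{\left(B,K \right)} = 1 - \frac{11}{3} = - \frac{8}{3}$)
$\sqrt{F{\left(-114 \right)} + G^{2}{\left(14,6 \right)}} = \sqrt{\sqrt{27 - 114} + \left(- \frac{8}{3}\right)^{2}} = \sqrt{\sqrt{-87} + \frac{64}{9}} = \sqrt{i \sqrt{87} + \frac{64}{9}} = \sqrt{\frac{64}{9} + i \sqrt{87}}$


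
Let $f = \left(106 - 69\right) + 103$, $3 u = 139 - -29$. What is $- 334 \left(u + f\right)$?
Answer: $-65464$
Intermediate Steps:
$u = 56$ ($u = \frac{139 - -29}{3} = \frac{139 + 29}{3} = \frac{1}{3} \cdot 168 = 56$)
$f = 140$ ($f = \left(106 - 69\right) + 103 = 37 + 103 = 140$)
$- 334 \left(u + f\right) = - 334 \left(56 + 140\right) = \left(-334\right) 196 = -65464$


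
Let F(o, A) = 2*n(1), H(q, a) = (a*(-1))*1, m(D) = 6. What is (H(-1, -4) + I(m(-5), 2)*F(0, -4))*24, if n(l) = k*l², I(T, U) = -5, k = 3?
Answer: -624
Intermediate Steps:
H(q, a) = -a (H(q, a) = -a*1 = -a)
n(l) = 3*l²
F(o, A) = 6 (F(o, A) = 2*(3*1²) = 2*(3*1) = 2*3 = 6)
(H(-1, -4) + I(m(-5), 2)*F(0, -4))*24 = (-1*(-4) - 5*6)*24 = (4 - 30)*24 = -26*24 = -624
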